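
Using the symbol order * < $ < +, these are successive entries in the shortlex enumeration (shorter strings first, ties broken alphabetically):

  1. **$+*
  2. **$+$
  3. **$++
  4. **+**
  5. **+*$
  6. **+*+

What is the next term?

**+$*

The successor of **+*+ increments the rightmost position that isn't already + and resets every position after it to *.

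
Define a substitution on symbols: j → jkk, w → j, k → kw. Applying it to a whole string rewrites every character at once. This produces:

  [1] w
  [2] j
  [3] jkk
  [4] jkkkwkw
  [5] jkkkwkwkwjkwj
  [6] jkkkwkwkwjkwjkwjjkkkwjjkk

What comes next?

φ(jkkkwkwkwjkwjkwjjkkkwjjkk) expands symbol-by-symbol to jkk kw kw kw j kw j kw j jkk kw j jkk kw j jkk jkk kw kw kw j jkk jkk kw kw; joining the 25 pieces gives the next term.

jkkkwkwkwjkwjkwjjkkkwjjkkkwjjkkjkkkwkwkwjjkkjkkkwkw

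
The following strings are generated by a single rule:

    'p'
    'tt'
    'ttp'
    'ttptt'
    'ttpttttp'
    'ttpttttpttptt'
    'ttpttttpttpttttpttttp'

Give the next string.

ttpttttpttpttttpttttpttpttttpttptt

From term 3 onward, concatenate the last term with the second-to-last: tt·p = ttp, ttp·tt = ttptt, …
Continuing: ttpttttpttpttttpttttp · ttpttttpttptt gives term 8.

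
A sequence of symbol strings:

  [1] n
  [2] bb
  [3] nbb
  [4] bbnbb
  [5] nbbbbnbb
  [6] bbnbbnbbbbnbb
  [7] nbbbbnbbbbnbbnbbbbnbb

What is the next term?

From term 3 onward, concatenate the second-to-last term with the last: n·bb = nbb, bb·nbb = bbnbb, …
So term 8 is bbnbbnbbbbnbb·nbbbbnbbbbnbbnbbbbnbb.

bbnbbnbbbbnbbnbbbbnbbbbnbbnbbbbnbb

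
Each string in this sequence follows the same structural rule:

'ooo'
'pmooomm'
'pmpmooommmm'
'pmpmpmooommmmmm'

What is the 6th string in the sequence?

Each term wraps the previous one in pm on the left and mm on the right.
From pmpmpmooommmmmm, 2 further steps: pmpmpmooommmmmm → pmpmpmpmooommmmmmmm → (answer).

pmpmpmpmpmooommmmmmmmmm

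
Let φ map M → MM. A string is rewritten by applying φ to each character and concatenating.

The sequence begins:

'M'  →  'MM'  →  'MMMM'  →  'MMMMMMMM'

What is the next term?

Expanding MMMMMMMM: M→MM, M→MM, M→MM, M→MM, M→MM, M→MM, M→MM, M→MM. Concatenated: MM MM MM MM MM MM MM MM.

MMMMMMMMMMMMMMMM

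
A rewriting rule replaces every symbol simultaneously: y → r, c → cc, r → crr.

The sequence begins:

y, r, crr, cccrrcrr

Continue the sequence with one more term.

Rewriting each symbol of cccrrcrr: c→cc, c→cc, c→cc, r→crr, r→crr, c→cc, r→crr, r→crr, which concatenates to cc cc cc crr crr cc crr crr.

cccccccrrcrrcccrrcrr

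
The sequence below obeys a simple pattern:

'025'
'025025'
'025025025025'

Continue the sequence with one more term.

025025025025025025025025

s(k+1) = s(k)·s(k) — each term doubles the last.
One more doubling of 025025025025 gives the answer.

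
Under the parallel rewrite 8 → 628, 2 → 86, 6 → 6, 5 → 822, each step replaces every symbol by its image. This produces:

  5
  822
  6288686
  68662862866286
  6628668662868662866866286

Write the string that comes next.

6686628666286686628662866866286662866866286

φ(6628668662868662866866286) expands symbol-by-symbol to 6 6 86 628 6 6 628 6 6 86 628 6 628 6 6 86 628 6 6 628 6 6 86 628 6; joining the 25 pieces gives the next term.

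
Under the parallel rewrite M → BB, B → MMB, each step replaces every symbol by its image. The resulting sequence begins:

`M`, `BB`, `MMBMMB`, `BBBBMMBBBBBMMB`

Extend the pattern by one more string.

MMBMMBMMBMMBBBBBMMBMMBMMBMMBMMBBBBBMMB

Applying the rule to each of the 14 symbols of BBBBMMBBBBBMMB gives the pieces MMB MMB MMB MMB BB BB MMB MMB MMB MMB MMB BB BB MMB, which concatenate to the answer.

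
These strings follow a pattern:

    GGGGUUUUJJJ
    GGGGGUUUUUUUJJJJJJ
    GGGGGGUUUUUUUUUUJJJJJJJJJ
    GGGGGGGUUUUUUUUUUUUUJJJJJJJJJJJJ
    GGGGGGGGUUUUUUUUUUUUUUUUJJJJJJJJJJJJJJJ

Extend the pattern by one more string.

GGGGGGGGGUUUUUUUUUUUUUUUUUUUJJJJJJJJJJJJJJJJJJ

Each string has the form G^{n+3} U^{3n+1} J^{3n} (n = 1, 2, …).
At n = 6 the blocks have lengths 9, 19, 18.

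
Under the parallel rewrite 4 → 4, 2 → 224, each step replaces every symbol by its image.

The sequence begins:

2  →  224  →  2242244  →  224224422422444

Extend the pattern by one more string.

Applying the rule to each of the 15 symbols of 224224422422444 gives the pieces 224 224 4 224 224 4 4 224 224 4 224 224 4 4 4, which concatenate to the answer.

2242244224224442242244224224444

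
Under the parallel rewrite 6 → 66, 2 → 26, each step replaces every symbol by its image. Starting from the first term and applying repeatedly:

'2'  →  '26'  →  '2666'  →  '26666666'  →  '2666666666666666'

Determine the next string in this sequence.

Applying the rule to each of the 16 symbols of 2666666666666666 gives the pieces 26 66 66 66 66 66 66 66 66 66 66 66 66 66 66 66, which concatenate to the answer.

26666666666666666666666666666666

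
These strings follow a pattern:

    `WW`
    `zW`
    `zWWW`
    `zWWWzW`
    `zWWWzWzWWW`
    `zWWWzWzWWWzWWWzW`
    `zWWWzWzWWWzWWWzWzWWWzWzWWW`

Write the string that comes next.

zWWWzWzWWWzWWWzWzWWWzWzWWWzWWWzWzWWWzWWWzW

From term 3 onward, concatenate the last term with the second-to-last: zW·WW = zWWW, zWWW·zW = zWWWzW, …
So term 8 is zWWWzWzWWWzWWWzWzWWWzWzWWW·zWWWzWzWWWzWWWzW.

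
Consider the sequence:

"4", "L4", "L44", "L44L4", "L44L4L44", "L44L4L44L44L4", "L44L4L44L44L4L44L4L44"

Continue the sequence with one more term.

L44L4L44L44L4L44L4L44L44L4L44L44L4

Each term (from the third on) is the previous term followed by the one before it: term 3 = L4·4 = L44.
Continuing: L44L4L44L44L4L44L4L44 · L44L4L44L44L4 gives term 8.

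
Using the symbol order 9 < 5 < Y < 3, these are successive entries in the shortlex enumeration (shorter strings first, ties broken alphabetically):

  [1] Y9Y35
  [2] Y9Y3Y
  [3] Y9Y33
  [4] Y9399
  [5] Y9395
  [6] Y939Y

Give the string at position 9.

Advancing 3 positions from Y939Y through Y939Y → Y9393 → Y9359 reaches term 9.

Y9355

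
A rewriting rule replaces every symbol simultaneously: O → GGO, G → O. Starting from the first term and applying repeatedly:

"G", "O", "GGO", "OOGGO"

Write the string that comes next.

GGOGGOOOGGO

Expanding OOGGO: O→GGO, O→GGO, G→O, G→O, O→GGO. Concatenated: GGO GGO O O GGO.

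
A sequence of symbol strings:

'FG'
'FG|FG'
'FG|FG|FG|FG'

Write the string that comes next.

Each string is two copies of the previous one joined by '|'.
So the next term is two copies of FG|FG|FG|FG with '|' between the halves.

FG|FG|FG|FG|FG|FG|FG|FG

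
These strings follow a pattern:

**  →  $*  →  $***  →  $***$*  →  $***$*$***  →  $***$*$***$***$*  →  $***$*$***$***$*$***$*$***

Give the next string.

This is a Fibonacci-style word recurrence s(k) = s(k−1)·s(k−2): e.g. $*·** = $***.
So term 8 is $***$*$***$***$*$***$*$***·$***$*$***$***$*.

$***$*$***$***$*$***$*$***$***$*$***$***$*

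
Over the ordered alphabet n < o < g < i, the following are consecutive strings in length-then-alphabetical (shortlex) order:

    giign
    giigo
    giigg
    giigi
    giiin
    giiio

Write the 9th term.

innnn

Continuing the enumeration 3 steps past giiio: giiio → giiig → giiii → (answer).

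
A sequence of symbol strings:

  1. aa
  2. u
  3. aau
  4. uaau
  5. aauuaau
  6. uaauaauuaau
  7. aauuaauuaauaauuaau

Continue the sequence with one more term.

Each term (from the third on) is the two preceding terms concatenated in order: term 3 = aa·u = aau.
Continuing: uaauaauuaau · aauuaauuaauaauuaau gives term 8.

uaauaauuaauaauuaauuaauaauuaau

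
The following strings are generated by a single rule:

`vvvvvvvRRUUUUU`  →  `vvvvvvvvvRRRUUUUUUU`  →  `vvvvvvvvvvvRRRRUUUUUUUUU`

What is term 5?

Term n consists of 2n+3 v's, followed by n R's, followed by 2n+1 U's, where the shown terms are n = 2, 3, 4.
Setting n = 6 gives 15, 6, 13 characters in each block.

vvvvvvvvvvvvvvvRRRRRRUUUUUUUUUUUUU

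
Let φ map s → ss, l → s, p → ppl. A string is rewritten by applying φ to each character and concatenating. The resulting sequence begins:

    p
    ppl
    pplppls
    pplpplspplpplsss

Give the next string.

pplpplspplpplssspplpplspplpplsssssss

φ(pplpplspplpplsss) expands symbol-by-symbol to ppl ppl s ppl ppl s ss ppl ppl s ppl ppl s ss ss ss; joining the 16 pieces gives the next term.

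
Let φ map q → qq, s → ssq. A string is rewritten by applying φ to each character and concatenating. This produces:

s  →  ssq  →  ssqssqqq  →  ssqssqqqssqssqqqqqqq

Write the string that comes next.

φ(ssqssqqqssqssqqqqqqq) expands symbol-by-symbol to ssq ssq qq ssq ssq qq qq qq ssq ssq qq ssq ssq qq qq qq qq qq qq qq; joining the 20 pieces gives the next term.

ssqssqqqssqssqqqqqqqssqssqqqssqssqqqqqqqqqqqqqqq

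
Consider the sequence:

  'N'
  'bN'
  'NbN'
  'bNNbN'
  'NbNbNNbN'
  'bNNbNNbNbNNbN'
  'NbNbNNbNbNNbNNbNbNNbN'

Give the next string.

This is a Fibonacci-style word recurrence s(k) = s(k−2)·s(k−1): e.g. N·bN = NbN.
Continuing: bNNbNNbNbNNbN · NbNbNNbNbNNbNNbNbNNbN gives term 8.

bNNbNNbNbNNbNNbNbNNbNbNNbNNbNbNNbN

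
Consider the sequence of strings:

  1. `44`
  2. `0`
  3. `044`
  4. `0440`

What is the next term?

This is a Fibonacci-style word recurrence s(k) = s(k−1)·s(k−2): e.g. 0·44 = 044.
So term 5 is 0440·044.

0440044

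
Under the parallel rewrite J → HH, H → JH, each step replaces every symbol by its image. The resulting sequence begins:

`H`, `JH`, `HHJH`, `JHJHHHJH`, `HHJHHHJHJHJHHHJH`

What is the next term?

Applying the rule to each of the 16 symbols of HHJHHHJHJHJHHHJH gives the pieces JH JH HH JH JH JH HH JH HH JH HH JH JH JH HH JH, which concatenate to the answer.

JHJHHHJHJHJHHHJHHHJHHHJHJHJHHHJH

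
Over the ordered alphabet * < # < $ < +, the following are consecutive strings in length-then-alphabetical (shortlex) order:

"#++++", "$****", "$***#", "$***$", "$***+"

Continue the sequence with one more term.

$**#*

The successor of $***+ increments the rightmost position that isn't already + and resets every position after it to *.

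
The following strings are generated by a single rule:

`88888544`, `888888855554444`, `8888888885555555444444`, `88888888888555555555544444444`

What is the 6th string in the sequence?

Term n consists of 2n+3 8's, followed by 3n-2 5's, followed by 2n 4's (n = 1, 2, …).
At n = 6 the blocks have lengths 15, 16, 12.

8888888888888885555555555555555444444444444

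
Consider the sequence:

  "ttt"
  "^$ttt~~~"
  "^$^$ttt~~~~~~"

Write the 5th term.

^$^$^$^$ttt~~~~~~~~~~~~

s(k+1) = ^$·s(k)·~~~, so each term gains ^$ as a prefix and ~~~ as a suffix.
From ^$^$ttt~~~~~~, 2 further steps: ^$^$ttt~~~~~~ → ^$^$^$ttt~~~~~~~~~ → (answer).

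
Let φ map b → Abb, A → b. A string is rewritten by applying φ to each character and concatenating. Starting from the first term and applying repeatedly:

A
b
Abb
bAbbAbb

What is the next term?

AbbbAbbAbbbAbbAbb

Apply φ to bAbbAbb symbol by symbol: b→Abb, A→b, b→Abb, b→Abb, A→b, b→Abb, b→Abb; joined: Abb b Abb Abb b Abb Abb.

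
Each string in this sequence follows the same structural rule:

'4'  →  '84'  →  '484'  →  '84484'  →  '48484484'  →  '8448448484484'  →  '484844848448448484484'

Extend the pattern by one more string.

Each term (from the third on) is the two preceding terms concatenated in order: term 3 = 4·84 = 484.
Continuing: 8448448484484 · 484844848448448484484 gives term 8.

8448448484484484844848448448484484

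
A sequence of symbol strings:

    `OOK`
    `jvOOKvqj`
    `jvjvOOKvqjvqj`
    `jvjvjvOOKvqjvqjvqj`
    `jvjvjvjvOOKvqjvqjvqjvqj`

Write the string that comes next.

jvjvjvjvjvOOKvqjvqjvqjvqjvqj

Every step adds jv to the front and vqj to the end of the previous string.
So the next term is jv·jvjvjvjvOOKvqjvqjvqjvqj·vqj.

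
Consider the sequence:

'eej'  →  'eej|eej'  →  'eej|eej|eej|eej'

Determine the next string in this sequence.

Every step duplicates the string with '|' between the halves.
One more doubling of eej|eej|eej|eej gives the answer.

eej|eej|eej|eej|eej|eej|eej|eej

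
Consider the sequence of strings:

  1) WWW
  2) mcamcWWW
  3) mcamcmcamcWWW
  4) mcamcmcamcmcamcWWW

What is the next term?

mcamcmcamcmcamcmcamcWWW

Each term is the previous one with mcamc prepended.
So the next term is mcamc·mcamcmcamcmcamcWWW.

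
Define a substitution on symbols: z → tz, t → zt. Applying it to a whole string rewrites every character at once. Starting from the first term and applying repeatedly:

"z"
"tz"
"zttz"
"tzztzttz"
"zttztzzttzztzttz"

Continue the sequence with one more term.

Replace each of the 16 characters of zttztzzttzztzttz in place — tz zt zt tz zt tz tz zt zt tz tz zt tz zt zt tz — and concatenate.

tzztzttzzttztzztzttztzzttzztzttz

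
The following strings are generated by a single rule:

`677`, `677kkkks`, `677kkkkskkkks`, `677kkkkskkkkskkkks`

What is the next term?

677kkkkskkkkskkkkskkkks

Every step adds kkkks to the end: s(k+1) = s(k)·kkkks.
So the next term is 677kkkkskkkkskkkks·kkkks.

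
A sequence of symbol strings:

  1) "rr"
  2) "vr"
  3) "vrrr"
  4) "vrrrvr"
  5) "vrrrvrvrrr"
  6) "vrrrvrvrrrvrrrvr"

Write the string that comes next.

vrrrvrvrrrvrrrvrvrrrvrvrrr

From term 3 onward, concatenate the last term with the second-to-last: vr·rr = vrrr, vrrr·vr = vrrrvr, …
So term 7 is vrrrvrvrrrvrrrvr·vrrrvrvrrr.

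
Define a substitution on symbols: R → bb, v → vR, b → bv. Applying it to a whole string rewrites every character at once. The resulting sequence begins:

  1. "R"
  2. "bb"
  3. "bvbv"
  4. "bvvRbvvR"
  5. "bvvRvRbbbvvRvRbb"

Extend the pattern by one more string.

Applying the rule to each of the 16 symbols of bvvRvRbbbvvRvRbb gives the pieces bv vR vR bb vR bb bv bv bv vR vR bb vR bb bv bv, which concatenate to the answer.

bvvRvRbbvRbbbvbvbvvRvRbbvRbbbvbv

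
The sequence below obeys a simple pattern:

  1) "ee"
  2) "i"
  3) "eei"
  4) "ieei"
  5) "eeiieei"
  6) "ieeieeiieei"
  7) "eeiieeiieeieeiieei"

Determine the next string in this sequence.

Each term (from the third on) is the two preceding terms concatenated in order: term 3 = ee·i = eei.
The next term joins ieeieeiieei and eeiieeiieeieeiieei.

ieeieeiieeieeiieeiieeieeiieei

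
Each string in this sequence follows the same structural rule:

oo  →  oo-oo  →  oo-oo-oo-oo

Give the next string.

s(k+1) = s(k)·-·s(k) — each term doubles the last with '-' between the halves.
So the next term is two copies of oo-oo-oo-oo with '-' between the halves.

oo-oo-oo-oo-oo-oo-oo-oo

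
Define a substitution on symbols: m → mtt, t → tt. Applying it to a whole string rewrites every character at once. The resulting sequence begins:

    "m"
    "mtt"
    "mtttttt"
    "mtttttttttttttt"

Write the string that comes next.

mtttttttttttttttttttttttttttttt

φ(mtttttttttttttt) expands symbol-by-symbol to mtt tt tt tt tt tt tt tt tt tt tt tt tt tt tt; joining the 15 pieces gives the next term.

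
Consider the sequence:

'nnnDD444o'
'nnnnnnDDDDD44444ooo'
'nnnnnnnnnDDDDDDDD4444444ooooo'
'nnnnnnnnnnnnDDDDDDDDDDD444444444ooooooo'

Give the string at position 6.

The n-th term is 3n n's then 3n-1 D's then 2n+1 4's then 2n-1 o's (n = 1, 2, …).
Setting n = 6 gives 18, 17, 13, 11 characters in each block.

nnnnnnnnnnnnnnnnnnDDDDDDDDDDDDDDDDD4444444444444ooooooooooo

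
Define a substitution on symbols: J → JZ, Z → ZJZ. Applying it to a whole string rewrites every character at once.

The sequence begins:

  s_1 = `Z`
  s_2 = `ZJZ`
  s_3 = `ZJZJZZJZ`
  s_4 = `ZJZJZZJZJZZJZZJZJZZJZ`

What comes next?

φ(ZJZJZZJZJZZJZZJZJZZJZ) expands symbol-by-symbol to ZJZ JZ ZJZ JZ ZJZ ZJZ JZ ZJZ JZ ZJZ ZJZ JZ ZJZ ZJZ JZ ZJZ JZ ZJZ ZJZ JZ ZJZ; joining the 21 pieces gives the next term.

ZJZJZZJZJZZJZZJZJZZJZJZZJZZJZJZZJZZJZJZZJZJZZJZZJZJZZJZ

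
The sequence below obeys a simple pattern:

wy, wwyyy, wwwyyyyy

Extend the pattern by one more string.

wwwwyyyyyyy

Term n consists of n w's, followed by 2n-1 y's (n = 1, 2, …).
At n = 4 the blocks have lengths 4, 7.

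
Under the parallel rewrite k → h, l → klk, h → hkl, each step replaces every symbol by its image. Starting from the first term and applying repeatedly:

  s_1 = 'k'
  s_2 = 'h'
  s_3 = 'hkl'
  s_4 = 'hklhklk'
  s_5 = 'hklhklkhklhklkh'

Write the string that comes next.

Rewriting the 15 symbols of hklhklkhklhklkh one by one yields hkl h klk hkl h klk h hkl h klk hkl h klk h hkl; concatenated:

hklhklkhklhklkhhklhklkhklhklkhhkl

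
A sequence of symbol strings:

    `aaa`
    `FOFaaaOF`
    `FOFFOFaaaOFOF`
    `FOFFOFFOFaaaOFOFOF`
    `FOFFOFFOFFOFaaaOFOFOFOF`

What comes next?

FOFFOFFOFFOFFOFaaaOFOFOFOFOF

Each term wraps the previous one in FOF on the left and OF on the right.
So the next term is FOF·FOFFOFFOFFOFaaaOFOFOFOF·OF.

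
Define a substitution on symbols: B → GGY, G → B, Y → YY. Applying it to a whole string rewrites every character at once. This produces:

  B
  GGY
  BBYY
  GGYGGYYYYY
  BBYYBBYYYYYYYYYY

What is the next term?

GGYGGYYYYYGGYGGYYYYYYYYYYYYYYYYYYYYY

Replace each of the 16 characters of BBYYBBYYYYYYYYYY in place — GGY GGY YY YY GGY GGY YY YY YY YY YY YY YY YY YY YY — and concatenate.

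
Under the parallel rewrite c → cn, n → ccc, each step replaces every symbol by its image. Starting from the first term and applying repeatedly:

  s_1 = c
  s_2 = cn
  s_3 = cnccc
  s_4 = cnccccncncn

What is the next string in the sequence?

cnccccncncncnccccnccccnccc

Rewriting each symbol of cnccccncncn: c→cn, n→ccc, c→cn, c→cn, c→cn, c→cn, n→ccc, c→cn, n→ccc, c→cn, n→ccc, which concatenates to cn ccc cn cn cn cn ccc cn ccc cn ccc.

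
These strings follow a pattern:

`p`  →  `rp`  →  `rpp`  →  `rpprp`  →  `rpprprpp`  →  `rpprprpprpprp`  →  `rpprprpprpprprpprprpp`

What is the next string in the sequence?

This is a Fibonacci-style word recurrence s(k) = s(k−1)·s(k−2): e.g. rp·p = rpp.
The next term joins rpprprpprpprprpprprpp and rpprprpprpprp.

rpprprpprpprprpprprpprpprprpprpprp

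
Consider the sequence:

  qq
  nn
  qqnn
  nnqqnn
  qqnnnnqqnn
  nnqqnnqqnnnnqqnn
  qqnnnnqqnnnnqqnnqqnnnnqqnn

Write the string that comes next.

This is a Fibonacci-style word recurrence s(k) = s(k−2)·s(k−1): e.g. qq·nn = qqnn.
The next term joins nnqqnnqqnnnnqqnn and qqnnnnqqnnnnqqnnqqnnnnqqnn.

nnqqnnqqnnnnqqnnqqnnnnqqnnnnqqnnqqnnnnqqnn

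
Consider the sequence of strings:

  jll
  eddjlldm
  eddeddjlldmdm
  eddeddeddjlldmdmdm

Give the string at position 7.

eddeddeddeddeddeddjlldmdmdmdmdmdm

Each term wraps the previous one in edd on the left and dm on the right.
From eddeddeddjlldmdmdm, 3 further steps: eddeddeddjlldmdmdm → eddeddeddeddjlldmdmdmdm → eddeddeddeddeddjlldmdmdmdmdm → (answer).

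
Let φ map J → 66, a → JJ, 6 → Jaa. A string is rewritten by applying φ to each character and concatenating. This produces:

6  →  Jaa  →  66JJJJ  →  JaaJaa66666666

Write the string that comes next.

66JJJJ66JJJJJaaJaaJaaJaaJaaJaaJaaJaa

φ(JaaJaa66666666) expands symbol-by-symbol to 66 JJ JJ 66 JJ JJ Jaa Jaa Jaa Jaa Jaa Jaa Jaa Jaa; joining the 14 pieces gives the next term.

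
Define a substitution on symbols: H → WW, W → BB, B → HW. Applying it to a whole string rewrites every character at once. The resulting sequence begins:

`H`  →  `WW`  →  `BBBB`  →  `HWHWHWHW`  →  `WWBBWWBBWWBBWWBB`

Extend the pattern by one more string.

Replace each of the 16 characters of WWBBWWBBWWBBWWBB in place — BB BB HW HW BB BB HW HW BB BB HW HW BB BB HW HW — and concatenate.

BBBBHWHWBBBBHWHWBBBBHWHWBBBBHWHW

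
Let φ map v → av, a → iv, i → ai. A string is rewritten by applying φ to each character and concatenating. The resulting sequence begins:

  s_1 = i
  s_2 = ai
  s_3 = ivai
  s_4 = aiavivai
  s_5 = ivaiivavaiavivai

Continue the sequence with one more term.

aiavivaiaiavivavivaiivavaiavivai

φ(ivaiivavaiavivai) expands symbol-by-symbol to ai av iv ai ai av iv av iv ai iv av ai av iv ai; joining the 16 pieces gives the next term.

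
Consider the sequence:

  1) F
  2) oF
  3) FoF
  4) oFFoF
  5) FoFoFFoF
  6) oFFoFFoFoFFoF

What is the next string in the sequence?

FoFoFFoFoFFoFFoFoFFoF

Each term (from the third on) is the two preceding terms concatenated in order: term 3 = F·oF = FoF.
Continuing: FoFoFFoF · oFFoFFoFoFFoF gives term 7.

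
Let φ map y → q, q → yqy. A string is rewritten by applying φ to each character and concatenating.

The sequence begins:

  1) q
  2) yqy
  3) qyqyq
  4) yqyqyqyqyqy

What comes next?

qyqyqyqyqyqyqyqyqyqyq

Rewriting each symbol of yqyqyqyqyqy: y→q, q→yqy, y→q, q→yqy, y→q, q→yqy, y→q, q→yqy, y→q, q→yqy, y→q, which concatenates to q yqy q yqy q yqy q yqy q yqy q.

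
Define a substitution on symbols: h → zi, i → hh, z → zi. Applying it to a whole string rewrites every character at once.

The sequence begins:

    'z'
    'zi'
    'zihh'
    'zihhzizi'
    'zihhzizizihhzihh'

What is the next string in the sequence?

zihhzizizihhzihhzihhzizizihhzizi

φ(zihhzizizihhzihh) expands symbol-by-symbol to zi hh zi zi zi hh zi hh zi hh zi zi zi hh zi zi; joining the 16 pieces gives the next term.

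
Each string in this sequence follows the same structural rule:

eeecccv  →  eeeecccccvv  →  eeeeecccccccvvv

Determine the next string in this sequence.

eeeeeecccccccccvvvv

Each string has the form e^{n+1} c^{2n-1} v^{n-1}, where the shown terms are n = 2, 3, 4.
For the next term, n = 5, so the run lengths are 6, 9, 4.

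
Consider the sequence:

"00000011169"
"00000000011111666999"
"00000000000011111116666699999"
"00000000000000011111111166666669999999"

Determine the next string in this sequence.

Reading off run lengths: 0 runs 6, 9, 12, 15; 1 runs 3, 5, 7, 9; 6 runs 1, 3, 5, 7; 9 runs 1, 3, 5, 7 — each is linear in n (n = 1, 2, …).
For the next term, n = 5, so the run lengths are 18, 11, 9, 9.

00000000000000000011111111111666666666999999999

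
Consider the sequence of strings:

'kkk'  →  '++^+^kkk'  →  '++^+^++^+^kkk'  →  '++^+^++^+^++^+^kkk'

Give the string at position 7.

++^+^++^+^++^+^++^+^++^+^++^+^kkk

Each term is the previous one with ++^+^ prepended.
From ++^+^++^+^++^+^kkk, 3 further steps: ++^+^++^+^++^+^kkk → ++^+^++^+^++^+^++^+^kkk → ++^+^++^+^++^+^++^+^++^+^kkk → (answer).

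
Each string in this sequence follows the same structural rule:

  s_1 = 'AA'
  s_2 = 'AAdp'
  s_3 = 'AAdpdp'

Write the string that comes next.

Every step adds dp to the end: s(k+1) = s(k)·dp.
Applying this once more to AAdpdp:

AAdpdpdp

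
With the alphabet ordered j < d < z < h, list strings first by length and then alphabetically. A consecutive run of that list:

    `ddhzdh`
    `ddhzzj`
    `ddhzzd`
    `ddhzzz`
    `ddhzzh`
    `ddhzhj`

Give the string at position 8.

ddhzhz

Continuing the enumeration 2 steps past ddhzhj: ddhzhj → ddhzhd → (answer).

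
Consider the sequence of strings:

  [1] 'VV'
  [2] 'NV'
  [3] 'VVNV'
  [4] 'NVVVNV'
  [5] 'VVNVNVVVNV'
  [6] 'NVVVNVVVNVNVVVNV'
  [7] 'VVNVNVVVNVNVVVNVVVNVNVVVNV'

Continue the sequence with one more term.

NVVVNVVVNVNVVVNVVVNVNVVVNVNVVVNVVVNVNVVVNV

Each term (from the third on) is the two preceding terms concatenated in order: term 3 = VV·NV = VVNV.
The next term joins NVVVNVVVNVNVVVNV and VVNVNVVVNVNVVVNVVVNVNVVVNV.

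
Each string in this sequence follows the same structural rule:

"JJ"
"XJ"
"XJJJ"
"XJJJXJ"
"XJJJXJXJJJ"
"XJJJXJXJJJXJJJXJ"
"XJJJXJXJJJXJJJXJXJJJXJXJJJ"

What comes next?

XJJJXJXJJJXJJJXJXJJJXJXJJJXJJJXJXJJJXJJJXJ

This is a Fibonacci-style word recurrence s(k) = s(k−1)·s(k−2): e.g. XJ·JJ = XJJJ.
The next term joins XJJJXJXJJJXJJJXJXJJJXJXJJJ and XJJJXJXJJJXJJJXJ.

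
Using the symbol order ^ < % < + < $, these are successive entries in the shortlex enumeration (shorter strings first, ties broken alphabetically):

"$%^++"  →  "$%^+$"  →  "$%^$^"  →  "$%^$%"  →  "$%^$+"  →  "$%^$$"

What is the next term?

Treat $%^$$ as a base-4 numeral over the given alphabet and add one, carrying through any trailing $'s.

$%%^^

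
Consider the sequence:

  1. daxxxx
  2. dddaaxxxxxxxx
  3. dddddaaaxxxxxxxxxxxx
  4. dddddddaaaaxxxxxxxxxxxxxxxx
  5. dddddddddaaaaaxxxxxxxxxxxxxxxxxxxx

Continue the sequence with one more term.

dddddddddddaaaaaaxxxxxxxxxxxxxxxxxxxxxxxx

Reading off run lengths: d runs 1, 3, 5, 7, 9; a runs 1, 2, 3, 4, 5; x runs 4, 8, 12, 16, 20 — each is linear in n (n = 1, 2, …).
Setting n = 6 gives 11, 6, 24 characters in each block.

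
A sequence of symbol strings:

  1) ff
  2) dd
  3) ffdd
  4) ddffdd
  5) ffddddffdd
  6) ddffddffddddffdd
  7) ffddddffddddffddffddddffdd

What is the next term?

From term 3 onward, concatenate the second-to-last term with the last: ff·dd = ffdd, dd·ffdd = ddffdd, …
Continuing: ddffddffddddffdd · ffddddffddddffddffddddffdd gives term 8.

ddffddffddddffddffddddffddddffddffddddffdd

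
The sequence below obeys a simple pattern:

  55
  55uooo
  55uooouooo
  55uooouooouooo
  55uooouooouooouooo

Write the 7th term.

55uooouooouooouooouooouooo

The strings grow by a fixed suffix uooo each time.
From 55uooouooouooouooo, 2 further steps: 55uooouooouooouooo → 55uooouooouooouooouooo → (answer).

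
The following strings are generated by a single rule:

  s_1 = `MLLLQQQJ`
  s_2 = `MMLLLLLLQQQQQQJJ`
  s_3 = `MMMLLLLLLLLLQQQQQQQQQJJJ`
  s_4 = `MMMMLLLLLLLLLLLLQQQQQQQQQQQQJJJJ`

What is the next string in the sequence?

Term n consists of n M's, followed by 3n L's, followed by 3n Q's, followed by n J's (n = 1, 2, …).
Setting n = 5 gives 5, 15, 15, 5 characters in each block.

MMMMMLLLLLLLLLLLLLLLQQQQQQQQQQQQQQQJJJJJ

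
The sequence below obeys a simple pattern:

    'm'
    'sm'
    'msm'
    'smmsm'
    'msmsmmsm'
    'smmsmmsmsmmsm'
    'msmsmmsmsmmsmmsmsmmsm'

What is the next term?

From term 3 onward, concatenate the second-to-last term with the last: m·sm = msm, sm·msm = smmsm, …
Continuing: smmsmmsmsmmsm · msmsmmsmsmmsmmsmsmmsm gives term 8.

smmsmmsmsmmsmmsmsmmsmsmmsmmsmsmmsm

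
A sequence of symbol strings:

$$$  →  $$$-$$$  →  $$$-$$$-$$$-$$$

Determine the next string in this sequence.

Each string is two copies of the previous one joined by '-'.
One more doubling of $$$-$$$-$$$-$$$ gives the answer.

$$$-$$$-$$$-$$$-$$$-$$$-$$$-$$$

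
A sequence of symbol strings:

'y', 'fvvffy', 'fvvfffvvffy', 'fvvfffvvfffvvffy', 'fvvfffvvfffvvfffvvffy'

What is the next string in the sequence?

fvvfffvvfffvvfffvvfffvvffy

Every step adds fvvff at the front: s(k+1) = fvvff·s(k).
One more step from fvvfffvvfffvvfffvvffy gives the answer.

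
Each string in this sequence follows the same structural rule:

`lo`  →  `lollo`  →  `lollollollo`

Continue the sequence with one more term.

lollollollollollollollo

Every step duplicates the string with 'l' between the halves.
So the next term is two copies of lollollollo with 'l' between the halves.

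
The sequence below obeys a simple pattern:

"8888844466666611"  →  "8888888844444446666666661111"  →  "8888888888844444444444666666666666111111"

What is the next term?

The n-th term is 3n+2 8's then 4n-1 4's then 3n+3 6's then 2n 1's (n = 1, 2, …).
At n = 4 the blocks have lengths 14, 15, 15, 8.

8888888888888844444444444444466666666666666611111111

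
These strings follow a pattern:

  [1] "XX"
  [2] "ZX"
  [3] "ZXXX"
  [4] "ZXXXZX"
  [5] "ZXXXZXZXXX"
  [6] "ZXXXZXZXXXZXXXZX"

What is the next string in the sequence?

ZXXXZXZXXXZXXXZXZXXXZXZXXX

This is a Fibonacci-style word recurrence s(k) = s(k−1)·s(k−2): e.g. ZX·XX = ZXXX.
The next term joins ZXXXZXZXXXZXXXZX and ZXXXZXZXXX.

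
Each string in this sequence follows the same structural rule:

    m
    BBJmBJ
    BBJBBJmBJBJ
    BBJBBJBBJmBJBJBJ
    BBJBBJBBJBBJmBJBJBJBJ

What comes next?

BBJBBJBBJBBJBBJmBJBJBJBJBJ

s(k+1) = BBJ·s(k)·BJ, so each term gains BBJ as a prefix and BJ as a suffix.
One more step from BBJBBJBBJBBJmBJBJBJBJ gives the answer.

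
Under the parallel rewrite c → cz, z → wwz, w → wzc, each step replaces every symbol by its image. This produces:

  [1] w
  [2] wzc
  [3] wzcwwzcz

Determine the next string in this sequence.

Rewriting each symbol of wzcwwzcz: w→wzc, z→wwz, c→cz, w→wzc, w→wzc, z→wwz, c→cz, z→wwz, which concatenates to wzc wwz cz wzc wzc wwz cz wwz.

wzcwwzczwzcwzcwwzczwwz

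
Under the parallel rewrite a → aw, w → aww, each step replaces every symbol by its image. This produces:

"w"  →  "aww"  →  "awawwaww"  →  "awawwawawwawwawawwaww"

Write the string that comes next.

Replace each of the 21 characters of awawwawawwawwawawwaww in place — aw aww aw aww aww aw aww aw aww aww aw aww aww aw aww aw aww aww aw aww aww — and concatenate.

awawwawawwawwawawwawawwawwawawwawwawawwawawwawwawawwaww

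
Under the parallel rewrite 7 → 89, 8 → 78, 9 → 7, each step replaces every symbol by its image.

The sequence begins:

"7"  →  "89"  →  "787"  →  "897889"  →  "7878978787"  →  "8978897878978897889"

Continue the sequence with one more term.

Rewriting the 19 symbols of 8978897878978897889 one by one yields 78 7 89 78 78 7 89 78 89 78 7 89 78 78 7 89 78 78 7; concatenated:

787897878789788978789787878978787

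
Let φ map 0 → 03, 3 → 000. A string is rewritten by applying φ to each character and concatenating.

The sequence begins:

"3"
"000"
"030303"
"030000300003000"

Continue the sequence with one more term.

030000303030300003030303000030303

φ(030000300003000) expands symbol-by-symbol to 03 000 03 03 03 03 000 03 03 03 03 000 03 03 03; joining the 15 pieces gives the next term.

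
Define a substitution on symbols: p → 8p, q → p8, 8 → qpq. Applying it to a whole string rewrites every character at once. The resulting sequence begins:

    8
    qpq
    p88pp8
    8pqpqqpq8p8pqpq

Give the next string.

qpq8pp88pp8p88pp8qpq8pqpq8pp88pp8

Replace each of the 15 characters of 8pqpqqpq8p8pqpq in place — qpq 8p p8 8p p8 p8 8p p8 qpq 8p qpq 8p p8 8p p8 — and concatenate.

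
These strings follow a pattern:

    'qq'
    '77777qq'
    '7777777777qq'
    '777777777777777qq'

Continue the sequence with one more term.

77777777777777777777qq

Each term is the previous one with 77777 prepended.
So the next term is 77777·777777777777777qq.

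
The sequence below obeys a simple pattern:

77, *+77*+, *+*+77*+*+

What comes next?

*+*+*+77*+*+*+

Each term wraps the previous one in *+ on the left and *+ on the right.
So the next term is *+·*+*+77*+*+·*+.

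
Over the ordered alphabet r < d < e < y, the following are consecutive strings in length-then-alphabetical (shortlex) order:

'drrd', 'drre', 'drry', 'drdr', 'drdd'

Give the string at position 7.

drdy

Stepping forward 2 times from drdd: drdd → drde, then the target.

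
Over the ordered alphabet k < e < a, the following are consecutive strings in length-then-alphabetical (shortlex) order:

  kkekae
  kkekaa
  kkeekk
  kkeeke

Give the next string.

kkeeka

Find the rightmost character of kkeeke below a, bump it to the next letter, and reset everything to its right to k.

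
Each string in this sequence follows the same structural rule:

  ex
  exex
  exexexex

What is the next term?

Every step duplicates the string.
One more doubling of exexexex gives the answer.

exexexexexexexex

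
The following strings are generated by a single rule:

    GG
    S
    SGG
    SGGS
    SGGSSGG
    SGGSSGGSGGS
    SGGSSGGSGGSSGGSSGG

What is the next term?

SGGSSGGSGGSSGGSSGGSGGSSGGSGGS

Each term (from the third on) is the previous term followed by the one before it: term 3 = S·GG = SGG.
So term 8 is SGGSSGGSGGSSGGSSGG·SGGSSGGSGGS.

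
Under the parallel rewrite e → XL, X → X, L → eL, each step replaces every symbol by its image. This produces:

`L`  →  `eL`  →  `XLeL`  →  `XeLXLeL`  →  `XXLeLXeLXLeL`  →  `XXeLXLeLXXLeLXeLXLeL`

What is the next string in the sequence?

XXXLeLXeLXLeLXXeLXLeLXXLeLXeLXLeL

Applying the rule to each of the 20 symbols of XXeLXLeLXXLeLXeLXLeL gives the pieces X X XL eL X eL XL eL X X eL XL eL X XL eL X eL XL eL, which concatenate to the answer.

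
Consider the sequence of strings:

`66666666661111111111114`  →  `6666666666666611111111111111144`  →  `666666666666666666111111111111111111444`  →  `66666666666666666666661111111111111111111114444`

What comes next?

Reading off run lengths: 6 runs 10, 14, 18, 22; 1 runs 12, 15, 18, 21; 4 runs 1, 2, 3, 4 — each is linear in n, where the shown terms are n = 3, 4, 5, 6.
At n = 7 the blocks have lengths 26, 24, 5.

6666666666666666666666666611111111111111111111111144444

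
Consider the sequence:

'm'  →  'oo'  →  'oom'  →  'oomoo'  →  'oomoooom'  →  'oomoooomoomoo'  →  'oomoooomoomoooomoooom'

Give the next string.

This is a Fibonacci-style word recurrence s(k) = s(k−1)·s(k−2): e.g. oo·m = oom.
So term 8 is oomoooomoomoooomoooom·oomoooomoomoo.

oomoooomoomoooomoooomoomoooomoomoo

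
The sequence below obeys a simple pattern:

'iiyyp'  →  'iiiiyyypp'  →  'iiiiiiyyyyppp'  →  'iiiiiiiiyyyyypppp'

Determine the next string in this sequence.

Term n consists of 2n i's, followed by n+1 y's, followed by n p's (n = 1, 2, …).
For the next term, n = 5, so the run lengths are 10, 6, 5.

iiiiiiiiiiyyyyyyppppp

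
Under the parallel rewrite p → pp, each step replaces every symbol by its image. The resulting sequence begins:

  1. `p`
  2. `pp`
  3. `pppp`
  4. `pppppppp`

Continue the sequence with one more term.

pppppppppppppppp

Apply φ to pppppppp symbol by symbol: p→pp, p→pp, p→pp, p→pp, p→pp, p→pp, p→pp, p→pp; joined: pp pp pp pp pp pp pp pp.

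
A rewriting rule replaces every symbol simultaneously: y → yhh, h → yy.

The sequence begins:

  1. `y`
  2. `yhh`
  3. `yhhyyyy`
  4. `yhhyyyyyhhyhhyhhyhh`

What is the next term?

Rewriting the 19 symbols of yhhyyyyyhhyhhyhhyhh one by one yields yhh yy yy yhh yhh yhh yhh yhh yy yy yhh yy yy yhh yy yy yhh yy yy; concatenated:

yhhyyyyyhhyhhyhhyhhyhhyyyyyhhyyyyyhhyyyyyhhyyyy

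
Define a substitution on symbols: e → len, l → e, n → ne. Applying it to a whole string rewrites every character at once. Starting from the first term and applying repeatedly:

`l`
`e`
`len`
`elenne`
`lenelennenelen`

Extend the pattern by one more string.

Applying the rule to each of the 14 symbols of lenelennenelen gives the pieces e len ne len e len ne ne len ne len e len ne, which concatenate to the answer.

elennelenelennenelennelenelenne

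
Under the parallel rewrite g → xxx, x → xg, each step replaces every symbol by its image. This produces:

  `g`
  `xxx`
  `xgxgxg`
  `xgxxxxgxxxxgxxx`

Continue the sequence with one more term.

Replace each of the 15 characters of xgxxxxgxxxxgxxx in place — xg xxx xg xg xg xg xxx xg xg xg xg xxx xg xg xg — and concatenate.

xgxxxxgxgxgxgxxxxgxgxgxgxxxxgxgxg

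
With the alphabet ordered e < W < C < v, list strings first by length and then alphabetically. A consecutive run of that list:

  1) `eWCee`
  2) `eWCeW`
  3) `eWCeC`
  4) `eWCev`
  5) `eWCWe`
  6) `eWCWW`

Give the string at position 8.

eWCWv

Continuing the enumeration 2 steps past eWCWW: eWCWW → eWCWC → (answer).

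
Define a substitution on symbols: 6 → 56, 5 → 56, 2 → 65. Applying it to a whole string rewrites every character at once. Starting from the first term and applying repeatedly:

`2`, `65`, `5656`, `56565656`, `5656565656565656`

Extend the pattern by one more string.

56565656565656565656565656565656

Replace each of the 16 characters of 5656565656565656 in place — 56 56 56 56 56 56 56 56 56 56 56 56 56 56 56 56 — and concatenate.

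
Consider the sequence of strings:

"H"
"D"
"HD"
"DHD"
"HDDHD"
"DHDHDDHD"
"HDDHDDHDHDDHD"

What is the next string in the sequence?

DHDHDDHDHDDHDDHDHDDHD

Each term (from the third on) is the two preceding terms concatenated in order: term 3 = H·D = HD.
The next term joins DHDHDDHD and HDDHDDHDHDDHD.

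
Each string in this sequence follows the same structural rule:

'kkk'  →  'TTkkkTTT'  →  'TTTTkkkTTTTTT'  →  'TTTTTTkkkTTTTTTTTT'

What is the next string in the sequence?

TTTTTTTTkkkTTTTTTTTTTTT

s(k+1) = TT·s(k)·TTT, so each term gains TT as a prefix and TTT as a suffix.
So the next term is TT·TTTTTTkkkTTTTTTTTT·TTT.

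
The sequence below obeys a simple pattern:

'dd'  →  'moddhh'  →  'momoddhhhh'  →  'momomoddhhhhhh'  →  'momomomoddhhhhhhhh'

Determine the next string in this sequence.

Each term wraps the previous one in mo on the left and hh on the right.
One more step from momomomoddhhhhhhhh gives the answer.

momomomomoddhhhhhhhhhh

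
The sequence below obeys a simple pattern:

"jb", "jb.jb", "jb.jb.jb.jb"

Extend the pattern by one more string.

Every step duplicates the string with '.' between the halves.
One more doubling of jb.jb.jb.jb gives the answer.

jb.jb.jb.jb.jb.jb.jb.jb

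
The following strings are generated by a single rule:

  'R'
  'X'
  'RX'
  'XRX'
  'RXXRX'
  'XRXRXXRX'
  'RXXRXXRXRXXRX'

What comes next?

This is a Fibonacci-style word recurrence s(k) = s(k−2)·s(k−1): e.g. R·X = RX.
So term 8 is XRXRXXRX·RXXRXXRXRXXRX.

XRXRXXRXRXXRXXRXRXXRX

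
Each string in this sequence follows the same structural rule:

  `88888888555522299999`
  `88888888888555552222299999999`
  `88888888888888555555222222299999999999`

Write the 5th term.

88888888888888888888555555552222222222299999999999999999

Each string has the form 8^{3n+2} 5^{n+2} 2^{2n-1} 9^{3n-1}, where the shown terms are n = 2, 3, 4.
At n = 6 the blocks have lengths 20, 8, 11, 17.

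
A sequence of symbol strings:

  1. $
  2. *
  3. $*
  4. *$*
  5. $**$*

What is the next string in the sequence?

*$*$**$*

This is a Fibonacci-style word recurrence s(k) = s(k−2)·s(k−1): e.g. $·* = $*.
Continuing: *$* · $**$* gives term 6.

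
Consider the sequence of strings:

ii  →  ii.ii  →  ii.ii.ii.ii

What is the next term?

Each string is two copies of the previous one joined by '.'.
Doubling ii.ii.ii.ii with '.' between the halves:

ii.ii.ii.ii.ii.ii.ii.ii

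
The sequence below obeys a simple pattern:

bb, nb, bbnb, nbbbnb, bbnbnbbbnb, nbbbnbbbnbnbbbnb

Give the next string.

This is a Fibonacci-style word recurrence s(k) = s(k−2)·s(k−1): e.g. bb·nb = bbnb.
So term 7 is bbnbnbbbnb·nbbbnbbbnbnbbbnb.

bbnbnbbbnbnbbbnbbbnbnbbbnb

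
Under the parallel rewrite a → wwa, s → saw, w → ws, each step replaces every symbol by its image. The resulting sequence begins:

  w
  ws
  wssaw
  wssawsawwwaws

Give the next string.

Applying the rule to each of the 13 symbols of wssawsawwwaws gives the pieces ws saw saw wwa ws saw wwa ws ws ws wwa ws saw, which concatenate to the answer.

wssawsawwwawssawwwawswswswwawssaw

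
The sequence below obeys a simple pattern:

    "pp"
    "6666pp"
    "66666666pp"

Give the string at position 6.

Each term is the previous one with 6666 prepended.
From 66666666pp, 3 further steps: 66666666pp → 666666666666pp → 6666666666666666pp → (answer).

66666666666666666666pp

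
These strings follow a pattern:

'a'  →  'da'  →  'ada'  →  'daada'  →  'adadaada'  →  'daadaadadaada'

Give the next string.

Each term (from the third on) is the two preceding terms concatenated in order: term 3 = a·da = ada.
The next term joins adadaada and daadaadadaada.

adadaadadaadaadadaada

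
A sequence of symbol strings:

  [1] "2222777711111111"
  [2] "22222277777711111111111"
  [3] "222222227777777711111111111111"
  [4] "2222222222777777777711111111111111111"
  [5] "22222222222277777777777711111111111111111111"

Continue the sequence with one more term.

222222222222227777777777777711111111111111111111111

Term n consists of 2n 2's, followed by 2n 7's, followed by 3n+2 1's, where the shown terms are n = 2, 3, 4, 5, 6.
Setting n = 7 gives 14, 14, 23 characters in each block.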